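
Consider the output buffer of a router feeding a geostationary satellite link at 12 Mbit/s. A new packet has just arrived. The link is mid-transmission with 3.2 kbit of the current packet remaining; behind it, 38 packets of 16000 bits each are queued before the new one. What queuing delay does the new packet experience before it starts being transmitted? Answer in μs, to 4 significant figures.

50930 μs

Each queued packet: L/R = 16000/12000000 = 1333.33 μs.
38 queued → 50666.7 μs.
Plus remaining 3200 bits of current packet: 266.667 μs.
Queuing delay = 50930 μs.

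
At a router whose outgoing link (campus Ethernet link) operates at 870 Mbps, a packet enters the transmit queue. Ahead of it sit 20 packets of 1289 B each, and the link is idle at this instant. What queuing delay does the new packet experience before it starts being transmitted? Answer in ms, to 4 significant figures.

0.2371 ms

Each queued packet: L/R = 10312/870000000 = 0.0118529 ms.
20 queued → 0.237057 ms.
Queuing delay = 0.2371 ms.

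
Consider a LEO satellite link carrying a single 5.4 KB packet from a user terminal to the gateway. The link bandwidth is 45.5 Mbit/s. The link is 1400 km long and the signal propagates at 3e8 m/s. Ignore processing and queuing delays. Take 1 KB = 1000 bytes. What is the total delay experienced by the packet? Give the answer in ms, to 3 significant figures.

5.62 ms

L = 43200 bits.
Transmission delay = L/R = 43200 / 45500000 = 0.949451 ms.
Propagation delay = d/s = 1400000 m / 300000000 m/s = 4.66667 ms.
Total = 5.62 ms.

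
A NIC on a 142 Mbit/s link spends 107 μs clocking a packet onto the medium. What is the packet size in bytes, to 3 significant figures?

L = R × t_tx = 142000000 b/s × 0.000107 s = 15194 bits.
In bytes: 15194 / 8 = 1900 bytes.

1900 bytes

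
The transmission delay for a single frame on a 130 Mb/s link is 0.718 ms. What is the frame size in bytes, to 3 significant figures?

L = R × t_tx = 130000000 b/s × 0.000718 s = 93340 bits.
In bytes: 93340 / 8 = 11700 bytes.

11700 bytes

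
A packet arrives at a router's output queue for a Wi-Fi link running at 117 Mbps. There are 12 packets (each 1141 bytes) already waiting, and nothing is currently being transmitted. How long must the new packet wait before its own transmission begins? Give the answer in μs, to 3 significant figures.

936 μs

Each queued packet: L/R = 9128/117000000 = 78.0171 μs.
12 queued → 936.205 μs.
Queuing delay = 936 μs.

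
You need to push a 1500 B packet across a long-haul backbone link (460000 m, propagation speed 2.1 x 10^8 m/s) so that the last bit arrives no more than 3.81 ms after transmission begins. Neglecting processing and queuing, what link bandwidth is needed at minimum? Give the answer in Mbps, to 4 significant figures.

L = 12000 bits.
Propagation delay = 460000 / 210000000 = 2.19048 ms.
Transmission budget = 3.81 − 2.19048 = 1.61952 ms.
R ≥ L / t_tx = 12000 bits / 0.00161952 s = 7.410 Mbps.

7.410 Mbps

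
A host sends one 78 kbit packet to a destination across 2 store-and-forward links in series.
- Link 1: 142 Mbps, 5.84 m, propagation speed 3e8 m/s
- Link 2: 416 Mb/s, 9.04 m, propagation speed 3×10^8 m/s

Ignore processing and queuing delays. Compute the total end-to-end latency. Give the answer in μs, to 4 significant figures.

736.8 μs

L = 78000 bits.
Transmission delays (L/R per hop): 549.296, 187.5 μs; sum = 736.796 μs.
Propagation delays (d/s per hop): 0.0194667, 0.0301333 μs; sum = 0.0496 μs.
End-to-end = 736.8 μs.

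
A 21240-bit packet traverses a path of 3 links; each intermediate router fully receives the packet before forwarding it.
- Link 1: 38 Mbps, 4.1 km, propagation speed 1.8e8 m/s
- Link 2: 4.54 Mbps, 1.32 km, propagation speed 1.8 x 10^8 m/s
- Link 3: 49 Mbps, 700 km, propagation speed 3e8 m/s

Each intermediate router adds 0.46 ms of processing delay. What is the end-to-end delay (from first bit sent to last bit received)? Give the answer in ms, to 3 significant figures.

8.95 ms

Transmission delays (L/R per hop): 0.558947, 4.67841, 0.433469 ms; sum = 5.67083 ms.
Propagation delays (d/s per hop): 0.0227778, 0.00733333, 2.33333 ms; sum = 2.36344 ms.
Processing at 2 router(s): 2 × 0.46 ms = 0.92 ms.
End-to-end = 8.95 ms.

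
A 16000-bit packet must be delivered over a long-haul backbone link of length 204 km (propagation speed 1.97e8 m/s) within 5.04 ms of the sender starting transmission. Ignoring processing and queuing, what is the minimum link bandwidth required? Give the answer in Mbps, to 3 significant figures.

4.00 Mbps

Propagation delay = 204000 / 197000000 = 1.03553 ms.
Transmission budget = 5.04 − 1.03553 = 4.00447 ms.
R ≥ L / t_tx = 16000 bits / 0.00400447 s = 4.00 Mbps.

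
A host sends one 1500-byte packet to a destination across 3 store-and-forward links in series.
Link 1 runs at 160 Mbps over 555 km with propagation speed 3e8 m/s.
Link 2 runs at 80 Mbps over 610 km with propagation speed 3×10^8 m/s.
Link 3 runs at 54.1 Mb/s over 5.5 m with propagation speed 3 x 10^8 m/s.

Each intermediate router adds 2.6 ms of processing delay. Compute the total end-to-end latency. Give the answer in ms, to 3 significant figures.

L = 1500 × 8 = 12000 bits.
Transmission delays (L/R per hop): 0.075, 0.15, 0.221811 ms; sum = 0.446811 ms.
Propagation delays (d/s per hop): 1.85, 2.03333, 1.83333e-05 ms; sum = 3.88335 ms.
Processing at 2 router(s): 2 × 2.6 ms = 5.2 ms.
End-to-end = 9.53 ms.

9.53 ms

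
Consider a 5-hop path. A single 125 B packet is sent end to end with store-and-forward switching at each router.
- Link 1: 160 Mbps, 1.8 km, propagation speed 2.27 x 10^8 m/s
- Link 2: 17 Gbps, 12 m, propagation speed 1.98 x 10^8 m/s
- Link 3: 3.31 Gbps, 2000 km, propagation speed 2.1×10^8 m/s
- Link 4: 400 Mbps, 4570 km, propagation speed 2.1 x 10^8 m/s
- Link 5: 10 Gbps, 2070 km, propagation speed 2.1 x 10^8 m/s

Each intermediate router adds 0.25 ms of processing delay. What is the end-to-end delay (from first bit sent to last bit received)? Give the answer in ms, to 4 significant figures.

42.16 ms

L = 125 × 8 = 1000 bits.
Transmission delays (L/R per hop): 0.00625, 5.88235e-05, 0.000302115, 0.0025, 0.0001 ms; sum = 0.00921094 ms.
Propagation delays (d/s per hop): 0.00792952, 6.06061e-05, 9.52381, 21.7619, 9.85714 ms; sum = 41.1508 ms.
Processing at 4 router(s): 4 × 0.25 ms = 1 ms.
End-to-end = 42.16 ms.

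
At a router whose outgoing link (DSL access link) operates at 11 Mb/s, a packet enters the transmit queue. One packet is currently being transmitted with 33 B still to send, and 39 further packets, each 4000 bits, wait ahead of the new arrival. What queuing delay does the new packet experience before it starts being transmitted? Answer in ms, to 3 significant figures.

14.2 ms

Each queued packet: L/R = 4000/11000000 = 0.363636 ms.
39 queued → 14.1818 ms.
Plus remaining 264 bits of current packet: 0.024 ms.
Queuing delay = 14.2 ms.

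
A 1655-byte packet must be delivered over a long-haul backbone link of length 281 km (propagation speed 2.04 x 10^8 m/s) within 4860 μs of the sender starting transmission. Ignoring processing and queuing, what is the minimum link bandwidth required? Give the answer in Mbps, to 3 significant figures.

3.80 Mbps

L = 13240 bits.
Propagation delay = 281000 / 204000000 = 1377.45 μs.
Transmission budget = 4860 − 1377.45 = 3482.55 μs.
R ≥ L / t_tx = 13240 bits / 0.00348255 s = 3.80 Mbps.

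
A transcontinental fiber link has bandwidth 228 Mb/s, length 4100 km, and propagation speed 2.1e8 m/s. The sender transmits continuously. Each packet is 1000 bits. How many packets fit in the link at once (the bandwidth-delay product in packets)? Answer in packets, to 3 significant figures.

Propagation delay = 4100000 / 210000000 = 0.0195238 s.
BDP = R × t_prop = 228000000 × 0.0195238 = 4451430 bits.
In packets of 1000 bits: 4450 packets.

4450 packets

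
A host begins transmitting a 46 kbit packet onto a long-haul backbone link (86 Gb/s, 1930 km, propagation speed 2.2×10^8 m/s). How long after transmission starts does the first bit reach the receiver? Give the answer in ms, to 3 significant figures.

8.77 ms

First bit experiences only propagation delay: d/s = 1930000/2.2e+08 = 8.77 ms.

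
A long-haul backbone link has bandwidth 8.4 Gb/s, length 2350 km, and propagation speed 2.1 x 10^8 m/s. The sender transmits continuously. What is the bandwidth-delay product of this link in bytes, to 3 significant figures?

11800000 bytes

Propagation delay = 2350000 / 210000000 = 0.0111905 s.
BDP = R × t_prop = 8400000000 × 0.0111905 = 94000000 bits.
In bytes: 94000000/8 = 11800000 bytes.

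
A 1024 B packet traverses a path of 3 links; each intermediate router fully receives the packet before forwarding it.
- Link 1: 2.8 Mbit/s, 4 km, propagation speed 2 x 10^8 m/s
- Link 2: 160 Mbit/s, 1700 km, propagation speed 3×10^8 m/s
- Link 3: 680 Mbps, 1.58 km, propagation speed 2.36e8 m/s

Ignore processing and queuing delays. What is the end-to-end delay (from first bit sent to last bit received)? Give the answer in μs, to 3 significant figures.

L = 1024 × 8 = 8192 bits.
Transmission delays (L/R per hop): 2925.71, 51.2, 12.0471 μs; sum = 2988.96 μs.
Propagation delays (d/s per hop): 20, 5666.67, 6.69492 μs; sum = 5693.36 μs.
End-to-end = 8680 μs.

8680 μs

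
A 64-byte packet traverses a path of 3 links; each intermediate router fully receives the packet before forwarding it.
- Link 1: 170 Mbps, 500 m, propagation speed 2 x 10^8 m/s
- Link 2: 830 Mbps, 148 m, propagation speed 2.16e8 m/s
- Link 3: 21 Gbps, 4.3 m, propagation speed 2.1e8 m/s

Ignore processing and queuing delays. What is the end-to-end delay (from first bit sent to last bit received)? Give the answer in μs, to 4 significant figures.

6.859 μs

L = 64 × 8 = 512 bits.
Transmission delays (L/R per hop): 3.01176, 0.616867, 0.024381 μs; sum = 3.65301 μs.
Propagation delays (d/s per hop): 2.5, 0.685185, 0.0204762 μs; sum = 3.20566 μs.
End-to-end = 6.859 μs.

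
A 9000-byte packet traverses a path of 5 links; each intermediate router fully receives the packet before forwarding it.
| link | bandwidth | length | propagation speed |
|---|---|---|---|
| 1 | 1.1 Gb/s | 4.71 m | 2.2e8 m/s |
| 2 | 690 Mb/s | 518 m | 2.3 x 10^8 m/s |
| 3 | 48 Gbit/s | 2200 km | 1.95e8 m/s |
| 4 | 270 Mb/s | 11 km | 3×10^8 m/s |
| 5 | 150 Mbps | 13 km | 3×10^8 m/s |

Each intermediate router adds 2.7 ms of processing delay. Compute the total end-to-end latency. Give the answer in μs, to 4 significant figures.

23080 μs

L = 9000 × 8 = 72000 bits.
Transmission delays (L/R per hop): 65.4545, 104.348, 1.5, 266.667, 480 μs; sum = 917.969 μs.
Propagation delays (d/s per hop): 0.0214091, 2.25217, 11282.1, 36.6667, 43.3333 μs; sum = 11364.3 μs.
Processing at 4 router(s): 4 × 2.7 ms = 10800 μs.
End-to-end = 23080 μs.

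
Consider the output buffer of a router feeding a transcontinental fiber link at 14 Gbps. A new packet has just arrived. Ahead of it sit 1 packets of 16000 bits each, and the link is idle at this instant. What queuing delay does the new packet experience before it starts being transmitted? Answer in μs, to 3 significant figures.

Each queued packet: L/R = 16000/14000000000 = 1.14286 μs.
1 queued → 1.14286 μs.
Queuing delay = 1.14 μs.

1.14 μs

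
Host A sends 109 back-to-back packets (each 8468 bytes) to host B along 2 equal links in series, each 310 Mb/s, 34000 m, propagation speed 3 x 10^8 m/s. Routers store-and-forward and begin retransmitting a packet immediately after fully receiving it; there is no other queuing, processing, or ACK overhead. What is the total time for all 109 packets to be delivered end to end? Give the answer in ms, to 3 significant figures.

24.3 ms

Per-hop transmission t_tx = L/R = 67744/310000000 = 0.218529 ms.
Per-hop propagation t_prop = 34000/300000000 = 0.113333 ms.
Pipeline fill: first packet needs 2·t_tx to clear all hops; remaining 108 packets each add one t_tx.
Total = (2+109-1)·t_tx + 2·t_prop = 110·0.218529 + 2·0.113333 = 24.3 ms.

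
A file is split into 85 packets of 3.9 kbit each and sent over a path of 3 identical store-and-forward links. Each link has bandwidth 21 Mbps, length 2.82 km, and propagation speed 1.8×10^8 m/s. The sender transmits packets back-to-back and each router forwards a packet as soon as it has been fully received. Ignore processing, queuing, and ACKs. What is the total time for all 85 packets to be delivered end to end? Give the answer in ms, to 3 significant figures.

Per-hop transmission t_tx = L/R = 3900/21000000 = 0.185714 ms.
Per-hop propagation t_prop = 2820/180000000 = 0.0156667 ms.
Pipeline fill: first packet needs 3·t_tx to clear all hops; remaining 84 packets each add one t_tx.
Total = (3+85-1)·t_tx + 3·t_prop = 87·0.185714 + 3·0.0156667 = 16.2 ms.

16.2 ms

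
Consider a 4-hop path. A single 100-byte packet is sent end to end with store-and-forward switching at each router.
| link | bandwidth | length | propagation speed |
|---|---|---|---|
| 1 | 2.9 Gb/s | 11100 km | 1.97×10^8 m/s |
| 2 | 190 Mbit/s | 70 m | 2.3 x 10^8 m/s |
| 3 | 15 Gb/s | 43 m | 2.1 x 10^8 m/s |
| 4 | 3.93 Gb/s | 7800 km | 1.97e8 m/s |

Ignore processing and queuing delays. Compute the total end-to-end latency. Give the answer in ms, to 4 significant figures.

L = 100 × 8 = 800 bits.
Transmission delays (L/R per hop): 0.000275862, 0.00421053, 5.33333e-05, 0.000203562 ms; sum = 0.00474328 ms.
Propagation delays (d/s per hop): 56.3452, 0.000304348, 0.000204762, 39.5939 ms; sum = 95.9396 ms.
End-to-end = 95.94 ms.

95.94 ms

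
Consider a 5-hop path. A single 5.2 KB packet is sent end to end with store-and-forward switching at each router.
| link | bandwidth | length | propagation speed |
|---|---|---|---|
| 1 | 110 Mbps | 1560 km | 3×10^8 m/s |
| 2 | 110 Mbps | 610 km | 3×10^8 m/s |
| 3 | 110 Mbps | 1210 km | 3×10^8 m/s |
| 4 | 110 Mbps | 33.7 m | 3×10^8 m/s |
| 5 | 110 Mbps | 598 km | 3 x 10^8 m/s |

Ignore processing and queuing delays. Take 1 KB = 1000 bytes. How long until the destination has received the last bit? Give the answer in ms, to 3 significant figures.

L = 41600 bits.
Transmission delay per hop = L/R = 41600/110000000 = 0.378182 ms; 5 hops → 1.89091 ms.
Propagation delays (d/s per hop): 5.2, 2.03333, 4.03333, 0.000112333, 1.99333 ms; sum = 13.2601 ms.
End-to-end = 15.2 ms.

15.2 ms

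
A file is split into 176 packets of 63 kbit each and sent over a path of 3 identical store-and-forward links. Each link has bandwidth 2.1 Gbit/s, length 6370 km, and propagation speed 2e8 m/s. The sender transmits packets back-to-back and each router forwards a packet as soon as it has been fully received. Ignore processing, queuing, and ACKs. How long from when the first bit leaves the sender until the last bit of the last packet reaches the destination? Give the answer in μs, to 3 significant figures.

101000 μs

Per-hop transmission t_tx = L/R = 63000/2100000000 = 30 μs.
Per-hop propagation t_prop = 6370000/200000000 = 31850 μs.
Pipeline fill: first packet needs 3·t_tx to clear all hops; remaining 175 packets each add one t_tx.
Total = (3+176-1)·t_tx + 3·t_prop = 178·30 + 3·31850 = 101000 μs.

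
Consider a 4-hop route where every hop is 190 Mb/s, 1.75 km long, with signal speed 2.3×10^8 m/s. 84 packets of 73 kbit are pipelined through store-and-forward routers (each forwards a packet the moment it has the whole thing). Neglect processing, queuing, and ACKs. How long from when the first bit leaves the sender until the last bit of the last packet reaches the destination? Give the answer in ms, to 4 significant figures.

Per-hop transmission t_tx = L/R = 73000/190000000 = 0.384211 ms.
Per-hop propagation t_prop = 1750/2.3e+08 = 0.0076087 ms.
Pipeline fill: first packet needs 4·t_tx to clear all hops; remaining 83 packets each add one t_tx.
Total = (4+84-1)·t_tx + 4·t_prop = 87·0.384211 + 4·0.0076087 = 33.46 ms.

33.46 ms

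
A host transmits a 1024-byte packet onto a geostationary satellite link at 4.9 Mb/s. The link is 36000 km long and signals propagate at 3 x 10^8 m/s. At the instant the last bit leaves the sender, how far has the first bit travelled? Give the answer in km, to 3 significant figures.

502 km

t_tx = L/R = 8192/4900000 = 0.00167184 s.
Distance = s × t_tx = 300000000 × 0.00167184 = 502 km.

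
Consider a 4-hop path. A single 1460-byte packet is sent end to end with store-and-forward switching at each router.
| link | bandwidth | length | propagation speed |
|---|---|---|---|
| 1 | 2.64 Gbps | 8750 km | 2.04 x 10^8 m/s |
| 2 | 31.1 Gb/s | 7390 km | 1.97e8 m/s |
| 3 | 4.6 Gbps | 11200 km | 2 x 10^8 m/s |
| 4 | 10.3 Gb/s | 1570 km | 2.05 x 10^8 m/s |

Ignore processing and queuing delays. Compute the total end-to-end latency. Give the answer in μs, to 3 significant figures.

L = 1460 × 8 = 11680 bits.
Transmission delays (L/R per hop): 4.42424, 0.375563, 2.53913, 1.13398 μs; sum = 8.47292 μs.
Propagation delays (d/s per hop): 42892.2, 37512.7, 56000, 7658.54 μs; sum = 144063 μs.
End-to-end = 144000 μs.

144000 μs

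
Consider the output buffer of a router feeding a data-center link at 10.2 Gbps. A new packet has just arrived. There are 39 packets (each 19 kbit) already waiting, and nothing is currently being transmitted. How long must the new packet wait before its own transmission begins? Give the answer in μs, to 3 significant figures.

Each queued packet: L/R = 19000/10200000000 = 1.86275 μs.
39 queued → 72.6471 μs.
Queuing delay = 72.6 μs.

72.6 μs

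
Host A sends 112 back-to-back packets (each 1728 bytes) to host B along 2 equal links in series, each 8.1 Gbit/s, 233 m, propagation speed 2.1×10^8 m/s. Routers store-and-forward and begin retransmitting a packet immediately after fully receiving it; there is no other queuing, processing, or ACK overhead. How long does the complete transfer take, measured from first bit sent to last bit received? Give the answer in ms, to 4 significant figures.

Per-hop transmission t_tx = L/R = 13824/8100000000 = 0.00170667 ms.
Per-hop propagation t_prop = 233/210000000 = 0.00110952 ms.
Pipeline fill: first packet needs 2·t_tx to clear all hops; remaining 111 packets each add one t_tx.
Total = (2+112-1)·t_tx + 2·t_prop = 113·0.00170667 + 2·0.00110952 = 0.1951 ms.

0.1951 ms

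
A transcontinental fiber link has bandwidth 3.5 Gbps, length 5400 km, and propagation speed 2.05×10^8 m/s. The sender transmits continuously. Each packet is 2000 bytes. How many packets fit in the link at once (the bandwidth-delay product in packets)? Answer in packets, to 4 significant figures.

5762 packets

Propagation delay = 5400000 / 2.05e+08 = 0.0263415 s.
BDP = R × t_prop = 3500000000 × 0.0263415 = 92195100 bits.
In packets of 16000 bits: 5762 packets.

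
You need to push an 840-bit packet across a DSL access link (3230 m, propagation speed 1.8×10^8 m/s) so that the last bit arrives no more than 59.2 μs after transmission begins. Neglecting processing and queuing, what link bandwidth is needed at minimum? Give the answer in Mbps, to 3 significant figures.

Propagation delay = 3230 / 180000000 = 17.9444 μs.
Transmission budget = 59.2 − 17.9444 = 41.2556 μs.
R ≥ L / t_tx = 840 bits / 4.12556e-05 s = 20.4 Mbps.

20.4 Mbps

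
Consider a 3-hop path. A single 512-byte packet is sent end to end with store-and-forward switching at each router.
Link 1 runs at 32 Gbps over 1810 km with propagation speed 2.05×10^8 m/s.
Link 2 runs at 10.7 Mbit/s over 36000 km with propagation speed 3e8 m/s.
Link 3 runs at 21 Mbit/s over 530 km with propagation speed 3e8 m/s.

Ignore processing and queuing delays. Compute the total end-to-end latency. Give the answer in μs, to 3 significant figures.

L = 512 × 8 = 4096 bits.
Transmission delays (L/R per hop): 0.128, 382.804, 195.048 μs; sum = 577.979 μs.
Propagation delays (d/s per hop): 8829.27, 120000, 1766.67 μs; sum = 130596 μs.
End-to-end = 131000 μs.

131000 μs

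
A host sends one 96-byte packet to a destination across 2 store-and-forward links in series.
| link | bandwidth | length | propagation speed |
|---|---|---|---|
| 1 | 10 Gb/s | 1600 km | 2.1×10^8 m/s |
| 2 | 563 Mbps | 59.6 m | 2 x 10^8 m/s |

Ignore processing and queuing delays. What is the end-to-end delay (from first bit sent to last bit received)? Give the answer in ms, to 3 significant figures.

L = 96 × 8 = 768 bits.
Transmission delays (L/R per hop): 7.68e-05, 0.00136412 ms; sum = 0.00144092 ms.
Propagation delays (d/s per hop): 7.61905, 0.000298 ms; sum = 7.61935 ms.
End-to-end = 7.62 ms.

7.62 ms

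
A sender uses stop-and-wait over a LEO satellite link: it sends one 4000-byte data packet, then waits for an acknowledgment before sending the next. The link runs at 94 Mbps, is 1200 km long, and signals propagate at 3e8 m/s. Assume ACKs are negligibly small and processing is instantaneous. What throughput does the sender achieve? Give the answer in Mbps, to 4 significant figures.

t_tx = L/R = 32000/94000000 = 0.000340426 s.
t_prop = 1200000/300000000 = 0.004 s; RTT = 0.008 s.
Cycle = t_tx + RTT = 0.00834043 s.
Throughput = L / cycle = 32000 / 0.00834043 = 3.837 Mbps.

3.837 Mbps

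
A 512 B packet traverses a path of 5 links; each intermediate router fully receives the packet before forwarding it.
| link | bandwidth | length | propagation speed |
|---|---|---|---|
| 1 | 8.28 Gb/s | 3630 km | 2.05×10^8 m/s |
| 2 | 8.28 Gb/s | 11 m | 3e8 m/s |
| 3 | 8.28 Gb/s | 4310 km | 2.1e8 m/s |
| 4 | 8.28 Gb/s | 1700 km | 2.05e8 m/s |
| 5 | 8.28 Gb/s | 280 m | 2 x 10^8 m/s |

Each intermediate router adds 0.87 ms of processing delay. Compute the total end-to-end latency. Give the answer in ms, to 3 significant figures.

L = 512 × 8 = 4096 bits.
Transmission delay per hop = L/R = 4096/8.28e+09 = 0.000494686 ms; 5 hops → 0.00247343 ms.
Propagation delays (d/s per hop): 17.7073, 3.66667e-05, 20.5238, 8.29268, 0.0014 ms; sum = 46.5252 ms.
Processing at 4 router(s): 4 × 0.87 ms = 3.48 ms.
End-to-end = 50.0 ms.

50.0 ms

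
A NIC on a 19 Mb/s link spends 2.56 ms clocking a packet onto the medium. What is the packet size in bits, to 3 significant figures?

48600 bits

L = R × t_tx = 19000000 b/s × 0.00256 s = 48640 bits.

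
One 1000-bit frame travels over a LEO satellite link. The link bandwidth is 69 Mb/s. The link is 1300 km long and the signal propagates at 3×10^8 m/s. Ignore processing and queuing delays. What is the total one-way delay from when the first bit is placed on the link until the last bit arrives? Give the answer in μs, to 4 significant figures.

4348 μs

Transmission delay = L/R = 1000 / 69000000 = 14.4928 μs.
Propagation delay = d/s = 1300000 m / 300000000 m/s = 4333.33 μs.
Total = 4348 μs.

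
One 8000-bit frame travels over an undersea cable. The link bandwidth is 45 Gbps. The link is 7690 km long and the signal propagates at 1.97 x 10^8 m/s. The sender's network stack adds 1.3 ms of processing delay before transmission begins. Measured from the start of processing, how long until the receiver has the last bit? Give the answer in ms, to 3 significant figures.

40.3 ms

Transmission delay = L/R = 8000 / 45000000000 = 0.000177778 ms.
Propagation delay = d/s = 7690000 m / 197000000 m/s = 39.0355 ms.
Plus processing delay 1.3 ms = 1.3 ms.
Total = 40.3 ms.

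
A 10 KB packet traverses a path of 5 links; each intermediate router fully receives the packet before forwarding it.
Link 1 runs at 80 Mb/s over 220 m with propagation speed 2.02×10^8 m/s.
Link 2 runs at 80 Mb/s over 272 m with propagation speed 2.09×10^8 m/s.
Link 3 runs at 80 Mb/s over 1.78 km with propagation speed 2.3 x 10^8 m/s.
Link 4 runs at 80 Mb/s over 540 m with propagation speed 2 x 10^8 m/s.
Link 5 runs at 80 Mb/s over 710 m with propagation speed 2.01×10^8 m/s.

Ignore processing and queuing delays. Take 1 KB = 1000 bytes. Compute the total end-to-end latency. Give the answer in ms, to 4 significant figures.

L = 80000 bits.
Transmission delay per hop = L/R = 80000/80000000 = 1 ms; 5 hops → 5 ms.
Propagation delays (d/s per hop): 0.00108911, 0.00130144, 0.00773913, 0.0027, 0.00353234 ms; sum = 0.016362 ms.
End-to-end = 5.016 ms.

5.016 ms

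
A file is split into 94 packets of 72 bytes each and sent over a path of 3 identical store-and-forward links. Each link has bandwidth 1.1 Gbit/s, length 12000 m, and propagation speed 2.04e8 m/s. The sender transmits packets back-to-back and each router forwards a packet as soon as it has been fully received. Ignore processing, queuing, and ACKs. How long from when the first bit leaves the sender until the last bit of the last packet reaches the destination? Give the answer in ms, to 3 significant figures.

0.227 ms

Per-hop transmission t_tx = L/R = 576/1100000000 = 0.000523636 ms.
Per-hop propagation t_prop = 12000/204000000 = 0.0588235 ms.
Pipeline fill: first packet needs 3·t_tx to clear all hops; remaining 93 packets each add one t_tx.
Total = (3+94-1)·t_tx + 3·t_prop = 96·0.000523636 + 3·0.0588235 = 0.227 ms.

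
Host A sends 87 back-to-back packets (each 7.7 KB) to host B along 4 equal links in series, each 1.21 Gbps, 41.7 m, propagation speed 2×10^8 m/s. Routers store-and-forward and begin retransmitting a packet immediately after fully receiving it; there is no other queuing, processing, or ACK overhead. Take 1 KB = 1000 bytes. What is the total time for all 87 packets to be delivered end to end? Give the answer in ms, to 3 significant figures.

4.58 ms

Per-hop transmission t_tx = L/R = 61600/1210000000 = 0.0509091 ms.
Per-hop propagation t_prop = 41.7/200000000 = 0.0002085 ms.
Pipeline fill: first packet needs 4·t_tx to clear all hops; remaining 86 packets each add one t_tx.
Total = (4+87-1)·t_tx + 4·t_prop = 90·0.0509091 + 4·0.0002085 = 4.58 ms.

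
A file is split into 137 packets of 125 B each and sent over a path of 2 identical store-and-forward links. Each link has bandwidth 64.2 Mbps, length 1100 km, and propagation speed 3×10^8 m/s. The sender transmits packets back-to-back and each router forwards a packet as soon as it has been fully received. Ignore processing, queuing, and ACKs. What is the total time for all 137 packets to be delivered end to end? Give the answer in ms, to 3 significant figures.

9.48 ms

Per-hop transmission t_tx = L/R = 1000/64200000 = 0.0155763 ms.
Per-hop propagation t_prop = 1100000/300000000 = 3.66667 ms.
Pipeline fill: first packet needs 2·t_tx to clear all hops; remaining 136 packets each add one t_tx.
Total = (2+137-1)·t_tx + 2·t_prop = 138·0.0155763 + 2·3.66667 = 9.48 ms.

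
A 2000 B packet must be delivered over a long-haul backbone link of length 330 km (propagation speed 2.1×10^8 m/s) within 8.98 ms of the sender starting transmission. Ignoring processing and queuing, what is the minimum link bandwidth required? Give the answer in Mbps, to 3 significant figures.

L = 16000 bits.
Propagation delay = 330000 / 210000000 = 1.57143 ms.
Transmission budget = 8.98 − 1.57143 = 7.40857 ms.
R ≥ L / t_tx = 16000 bits / 0.00740857 s = 2.16 Mbps.

2.16 Mbps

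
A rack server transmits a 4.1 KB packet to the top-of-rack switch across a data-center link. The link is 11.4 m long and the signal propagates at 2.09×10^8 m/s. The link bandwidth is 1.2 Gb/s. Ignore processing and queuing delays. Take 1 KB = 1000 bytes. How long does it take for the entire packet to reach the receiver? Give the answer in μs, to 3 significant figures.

27.4 μs

L = 32800 bits.
Transmission delay = L/R = 32800 / 1200000000 = 27.3333 μs.
Propagation delay = d/s = 11.4 m / 209000000 m/s = 0.0545455 μs.
Total = 27.4 μs.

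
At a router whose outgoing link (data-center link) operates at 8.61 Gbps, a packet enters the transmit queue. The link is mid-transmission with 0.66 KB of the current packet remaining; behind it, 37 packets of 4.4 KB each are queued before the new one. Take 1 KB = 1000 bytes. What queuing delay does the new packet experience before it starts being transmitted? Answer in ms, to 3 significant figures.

Each queued packet: L/R = 35200/8610000000 = 0.00408827 ms.
37 queued → 0.151266 ms.
Plus remaining 5280 bits of current packet: 0.00061324 ms.
Queuing delay = 0.152 ms.

0.152 ms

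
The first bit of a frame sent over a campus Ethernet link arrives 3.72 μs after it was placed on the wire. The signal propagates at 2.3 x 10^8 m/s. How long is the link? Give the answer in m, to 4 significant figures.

855.6 m

d = s × t_prop = 2.3e+08 × 3.72e-06 = 855.6 m.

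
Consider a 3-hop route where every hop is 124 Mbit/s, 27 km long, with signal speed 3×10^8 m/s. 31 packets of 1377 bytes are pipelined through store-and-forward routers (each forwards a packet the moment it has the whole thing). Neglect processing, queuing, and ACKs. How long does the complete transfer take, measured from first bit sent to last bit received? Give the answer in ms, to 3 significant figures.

Per-hop transmission t_tx = L/R = 11016/124000000 = 0.0888387 ms.
Per-hop propagation t_prop = 27000/300000000 = 0.09 ms.
Pipeline fill: first packet needs 3·t_tx to clear all hops; remaining 30 packets each add one t_tx.
Total = (3+31-1)·t_tx + 3·t_prop = 33·0.0888387 + 3·0.09 = 3.20 ms.

3.20 ms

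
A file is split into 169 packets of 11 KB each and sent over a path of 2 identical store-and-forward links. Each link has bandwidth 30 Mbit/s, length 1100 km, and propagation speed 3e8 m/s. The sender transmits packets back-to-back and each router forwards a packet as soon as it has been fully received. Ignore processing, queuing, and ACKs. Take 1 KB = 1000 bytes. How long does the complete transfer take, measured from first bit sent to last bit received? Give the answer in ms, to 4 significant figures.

Per-hop transmission t_tx = L/R = 88000/30000000 = 2.93333 ms.
Per-hop propagation t_prop = 1100000/300000000 = 3.66667 ms.
Pipeline fill: first packet needs 2·t_tx to clear all hops; remaining 168 packets each add one t_tx.
Total = (2+169-1)·t_tx + 2·t_prop = 170·2.93333 + 2·3.66667 = 506.0 ms.

506.0 ms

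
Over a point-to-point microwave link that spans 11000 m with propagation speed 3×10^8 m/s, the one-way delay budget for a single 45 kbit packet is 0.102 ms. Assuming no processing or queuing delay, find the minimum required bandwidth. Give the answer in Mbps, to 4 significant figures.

Propagation delay = 11000 / 300000000 = 0.0366667 ms.
Transmission budget = 0.102 − 0.0366667 = 0.0653333 ms.
R ≥ L / t_tx = 45000 bits / 6.53333e-05 s = 688.8 Mbps.

688.8 Mbps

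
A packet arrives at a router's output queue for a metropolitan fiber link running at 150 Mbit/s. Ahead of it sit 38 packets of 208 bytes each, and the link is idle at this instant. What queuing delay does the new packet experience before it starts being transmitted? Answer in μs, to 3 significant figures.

Each queued packet: L/R = 1664/150000000 = 11.0933 μs.
38 queued → 421.547 μs.
Queuing delay = 422 μs.

422 μs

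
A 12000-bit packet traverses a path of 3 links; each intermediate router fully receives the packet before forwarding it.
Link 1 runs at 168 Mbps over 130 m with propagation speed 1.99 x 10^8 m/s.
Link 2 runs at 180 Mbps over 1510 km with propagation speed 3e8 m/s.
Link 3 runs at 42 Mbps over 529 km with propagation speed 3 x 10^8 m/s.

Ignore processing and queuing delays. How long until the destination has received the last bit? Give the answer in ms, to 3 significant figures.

7.22 ms

Transmission delays (L/R per hop): 0.0714286, 0.0666667, 0.285714 ms; sum = 0.42381 ms.
Propagation delays (d/s per hop): 0.000653266, 5.03333, 1.76333 ms; sum = 6.79732 ms.
End-to-end = 7.22 ms.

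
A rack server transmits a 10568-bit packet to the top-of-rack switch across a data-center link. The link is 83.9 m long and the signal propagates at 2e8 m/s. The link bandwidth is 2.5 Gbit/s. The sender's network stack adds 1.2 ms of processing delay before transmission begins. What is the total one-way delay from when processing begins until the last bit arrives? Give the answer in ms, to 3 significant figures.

Transmission delay = L/R = 10568 / 2500000000 = 0.0042272 ms.
Propagation delay = d/s = 83.9 m / 200000000 m/s = 0.0004195 ms.
Plus processing delay 1.2 ms = 1.2 ms.
Total = 1.20 ms.

1.20 ms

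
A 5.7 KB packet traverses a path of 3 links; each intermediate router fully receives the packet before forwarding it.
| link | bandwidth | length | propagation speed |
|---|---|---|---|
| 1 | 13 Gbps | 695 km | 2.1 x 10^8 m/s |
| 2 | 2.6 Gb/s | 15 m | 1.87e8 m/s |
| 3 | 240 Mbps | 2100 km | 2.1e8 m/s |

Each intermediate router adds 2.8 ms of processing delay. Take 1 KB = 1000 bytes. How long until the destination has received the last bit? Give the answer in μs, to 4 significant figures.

L = 45600 bits.
Transmission delays (L/R per hop): 3.50769, 17.5385, 190 μs; sum = 211.046 μs.
Propagation delays (d/s per hop): 3309.52, 0.0802139, 10000 μs; sum = 13309.6 μs.
Processing at 2 router(s): 2 × 2.8 ms = 5600 μs.
End-to-end = 19120 μs.

19120 μs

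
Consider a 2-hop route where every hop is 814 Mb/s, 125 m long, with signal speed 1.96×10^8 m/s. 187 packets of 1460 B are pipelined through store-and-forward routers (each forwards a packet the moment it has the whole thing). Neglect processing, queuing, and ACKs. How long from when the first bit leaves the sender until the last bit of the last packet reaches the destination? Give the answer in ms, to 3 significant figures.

2.70 ms

Per-hop transmission t_tx = L/R = 11680/814000000 = 0.0143489 ms.
Per-hop propagation t_prop = 125/196000000 = 0.000637755 ms.
Pipeline fill: first packet needs 2·t_tx to clear all hops; remaining 186 packets each add one t_tx.
Total = (2+187-1)·t_tx + 2·t_prop = 188·0.0143489 + 2·0.000637755 = 2.70 ms.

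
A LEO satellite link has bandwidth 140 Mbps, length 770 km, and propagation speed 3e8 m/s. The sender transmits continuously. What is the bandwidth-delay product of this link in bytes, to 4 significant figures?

44920 bytes

Propagation delay = 770000 / 300000000 = 0.00256667 s.
BDP = R × t_prop = 140000000 × 0.00256667 = 359333 bits.
In bytes: 359333/8 = 44920 bytes.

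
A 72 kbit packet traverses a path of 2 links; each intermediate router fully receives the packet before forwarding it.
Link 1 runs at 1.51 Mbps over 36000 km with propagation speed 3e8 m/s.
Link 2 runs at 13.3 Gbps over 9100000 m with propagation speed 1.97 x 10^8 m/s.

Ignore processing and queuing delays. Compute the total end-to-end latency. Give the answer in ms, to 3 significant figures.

214 ms

L = 72000 bits.
Transmission delays (L/R per hop): 47.6821, 0.00541353 ms; sum = 47.6875 ms.
Propagation delays (d/s per hop): 120, 46.1929 ms; sum = 166.193 ms.
End-to-end = 214 ms.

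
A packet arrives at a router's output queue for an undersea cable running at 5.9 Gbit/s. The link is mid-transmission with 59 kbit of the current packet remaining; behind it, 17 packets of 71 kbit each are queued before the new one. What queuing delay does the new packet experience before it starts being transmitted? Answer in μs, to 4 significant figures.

214.6 μs

Each queued packet: L/R = 71000/5900000000 = 12.0339 μs.
17 queued → 204.576 μs.
Plus remaining 59000 bits of current packet: 10 μs.
Queuing delay = 214.6 μs.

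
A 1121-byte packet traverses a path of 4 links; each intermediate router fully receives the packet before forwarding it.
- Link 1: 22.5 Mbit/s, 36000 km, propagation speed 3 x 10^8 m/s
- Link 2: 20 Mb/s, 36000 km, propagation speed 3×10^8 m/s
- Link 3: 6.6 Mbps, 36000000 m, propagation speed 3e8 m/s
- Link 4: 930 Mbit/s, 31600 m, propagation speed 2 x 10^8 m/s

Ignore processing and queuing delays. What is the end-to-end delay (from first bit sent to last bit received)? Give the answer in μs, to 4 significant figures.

L = 1121 × 8 = 8968 bits.
Transmission delays (L/R per hop): 398.578, 448.4, 1358.79, 9.64301 μs; sum = 2215.41 μs.
Propagation delays (d/s per hop): 120000, 120000, 120000, 158 μs; sum = 360158 μs.
End-to-end = 362400 μs.

362400 μs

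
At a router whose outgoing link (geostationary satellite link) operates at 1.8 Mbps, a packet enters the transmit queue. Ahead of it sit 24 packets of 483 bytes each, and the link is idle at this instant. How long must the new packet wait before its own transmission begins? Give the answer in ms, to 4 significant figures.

Each queued packet: L/R = 3864/1800000 = 2.14667 ms.
24 queued → 51.52 ms.
Queuing delay = 51.52 ms.

51.52 ms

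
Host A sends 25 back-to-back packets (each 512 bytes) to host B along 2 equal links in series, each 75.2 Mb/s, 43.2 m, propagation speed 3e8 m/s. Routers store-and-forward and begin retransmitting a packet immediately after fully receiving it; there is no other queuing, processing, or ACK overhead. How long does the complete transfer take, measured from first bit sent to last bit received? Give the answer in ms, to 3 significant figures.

Per-hop transmission t_tx = L/R = 4096/75200000 = 0.0544681 ms.
Per-hop propagation t_prop = 43.2/300000000 = 0.000144 ms.
Pipeline fill: first packet needs 2·t_tx to clear all hops; remaining 24 packets each add one t_tx.
Total = (2+25-1)·t_tx + 2·t_prop = 26·0.0544681 + 2·0.000144 = 1.42 ms.

1.42 ms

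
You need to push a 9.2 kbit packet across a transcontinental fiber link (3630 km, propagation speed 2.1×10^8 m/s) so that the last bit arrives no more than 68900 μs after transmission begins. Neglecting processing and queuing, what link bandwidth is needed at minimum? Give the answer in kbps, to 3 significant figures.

178 kbps

Propagation delay = 3630000 / 210000000 = 17285.7 μs.
Transmission budget = 68900 − 17285.7 = 51614.3 μs.
R ≥ L / t_tx = 9200 bits / 0.0516143 s = 178 kbps.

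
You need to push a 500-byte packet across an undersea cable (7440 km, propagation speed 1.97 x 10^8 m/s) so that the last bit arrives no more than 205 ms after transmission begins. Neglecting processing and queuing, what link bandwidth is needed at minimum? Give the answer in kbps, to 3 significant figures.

23.9 kbps

L = 4000 bits.
Propagation delay = 7440000 / 197000000 = 37.7665 ms.
Transmission budget = 205 − 37.7665 = 167.234 ms.
R ≥ L / t_tx = 4000 bits / 0.167234 s = 23.9 kbps.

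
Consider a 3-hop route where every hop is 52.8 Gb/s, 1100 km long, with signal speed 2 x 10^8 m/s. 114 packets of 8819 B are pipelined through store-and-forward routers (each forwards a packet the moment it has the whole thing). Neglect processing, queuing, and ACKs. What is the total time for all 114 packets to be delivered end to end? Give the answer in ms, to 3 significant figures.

16.7 ms

Per-hop transmission t_tx = L/R = 70552/52800000000 = 0.00133621 ms.
Per-hop propagation t_prop = 1100000/200000000 = 5.5 ms.
Pipeline fill: first packet needs 3·t_tx to clear all hops; remaining 113 packets each add one t_tx.
Total = (3+114-1)·t_tx + 3·t_prop = 116·0.00133621 + 3·5.5 = 16.7 ms.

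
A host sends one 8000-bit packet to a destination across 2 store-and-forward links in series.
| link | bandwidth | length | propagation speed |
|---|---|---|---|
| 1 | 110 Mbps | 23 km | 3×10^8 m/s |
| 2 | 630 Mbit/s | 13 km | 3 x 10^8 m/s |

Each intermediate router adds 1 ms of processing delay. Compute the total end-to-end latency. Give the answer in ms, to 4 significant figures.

Transmission delays (L/R per hop): 0.0727273, 0.0126984 ms; sum = 0.0854257 ms.
Propagation delays (d/s per hop): 0.0766667, 0.0433333 ms; sum = 0.12 ms.
Processing at 1 router(s): 1 × 1 ms = 1 ms.
End-to-end = 1.205 ms.

1.205 ms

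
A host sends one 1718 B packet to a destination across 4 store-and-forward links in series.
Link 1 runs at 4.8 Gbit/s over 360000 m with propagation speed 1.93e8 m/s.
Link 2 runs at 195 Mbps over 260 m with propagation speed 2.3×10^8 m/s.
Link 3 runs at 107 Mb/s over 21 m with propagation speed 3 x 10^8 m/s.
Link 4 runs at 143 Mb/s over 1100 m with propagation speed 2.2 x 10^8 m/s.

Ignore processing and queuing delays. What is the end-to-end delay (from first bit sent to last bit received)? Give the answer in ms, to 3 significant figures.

L = 1718 × 8 = 13744 bits.
Transmission delays (L/R per hop): 0.00286333, 0.0704821, 0.128449, 0.0961119 ms; sum = 0.297906 ms.
Propagation delays (d/s per hop): 1.86528, 0.00113043, 7e-05, 0.005 ms; sum = 1.87149 ms.
End-to-end = 2.17 ms.

2.17 ms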